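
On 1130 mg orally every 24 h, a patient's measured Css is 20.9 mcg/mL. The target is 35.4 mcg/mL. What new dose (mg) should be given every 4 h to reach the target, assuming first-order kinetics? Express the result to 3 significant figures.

For first-order elimination, Css ∝ F·D/(CL·τ); F and CL are unchanged, so Css ∝ D/τ.
D₂ = D₁ × (Css,target / Css,current) × (τ₂/τ₁) = 1130 × (35.4/20.9) × (4/24) = 319.0 mg

319 mg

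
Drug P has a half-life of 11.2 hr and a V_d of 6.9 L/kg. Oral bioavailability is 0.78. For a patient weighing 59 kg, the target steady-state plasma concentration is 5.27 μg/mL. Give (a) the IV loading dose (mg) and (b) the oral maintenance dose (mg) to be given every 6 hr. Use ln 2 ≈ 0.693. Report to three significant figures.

(a) 2150 mg; (b) 1020 mg

Vd = 6.9 L/kg × 59 kg = 407.1 L
LD = Vd × C = 407.1 × 5.27 = 2145 mg
CL = 0.693 × Vd / t½ = 0.693 × 407.1 / 11.2 = 25.19 L/h
D = CL × Css × τ / F = 25.19 × 5.27 × 6 / 0.78 = 1021 mg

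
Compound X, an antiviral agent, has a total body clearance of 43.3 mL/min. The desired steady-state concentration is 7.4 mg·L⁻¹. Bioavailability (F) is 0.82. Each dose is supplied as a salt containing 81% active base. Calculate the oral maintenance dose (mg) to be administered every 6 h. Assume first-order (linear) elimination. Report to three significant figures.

174 mg

CL = 43.3 mL/min = 43.3 × 0.06 = 2.598 L/h
At steady state, dose per interval replaces the amount cleared in that interval: F·S·D/τ = CL·Css.
D = CL × Css × τ / F / S = 2.598 × 7.4 × 6 / 0.82 / 0.81 = 173.7 mg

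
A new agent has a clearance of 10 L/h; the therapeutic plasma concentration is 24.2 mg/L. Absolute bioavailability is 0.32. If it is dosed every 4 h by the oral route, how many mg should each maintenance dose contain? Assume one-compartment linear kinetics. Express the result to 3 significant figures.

3030 mg

D = CL × Css × τ / F = 10.00 × 24.2 × 4 / 0.32 = 3025 mg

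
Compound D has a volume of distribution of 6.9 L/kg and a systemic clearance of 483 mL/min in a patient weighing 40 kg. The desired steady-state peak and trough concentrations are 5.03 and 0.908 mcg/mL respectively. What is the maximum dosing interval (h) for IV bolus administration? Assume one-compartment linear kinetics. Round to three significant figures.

16.3 h

Total Vd = 6.9 × 40 = 276.0 L
CL = 483 mL/min × 60/1000 = 28.98 L/h
k = CL / Vd = 28.98 / 276.0 = 0.1050 h⁻¹
Between IV bolus doses, concentration decays as C = C₀·e^(−kτ), so C_peak/C_trough = e^(kτ).
τ_max = ln(C_peak/C_trough) / k = ln(5.03/0.908) / 0.1050 = 1.712 / 0.1050 = 16.30 h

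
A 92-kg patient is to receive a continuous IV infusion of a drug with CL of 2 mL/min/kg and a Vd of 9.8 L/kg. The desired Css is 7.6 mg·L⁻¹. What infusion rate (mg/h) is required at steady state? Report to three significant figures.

CL = 2 mL/min/kg × 92 kg = 184.0 mL/min = 184.0 × 60/1000 = 11.04 L/h
Infusion rate = CL · Css = 11.04 L/h × 7.6 mg/L = 83.90 mg/h

83.9 mg/h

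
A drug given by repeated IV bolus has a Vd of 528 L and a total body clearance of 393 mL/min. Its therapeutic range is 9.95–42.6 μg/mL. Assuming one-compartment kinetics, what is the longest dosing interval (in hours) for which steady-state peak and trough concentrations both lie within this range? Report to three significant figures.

32.6 h

CL = 393 mL/min × 60/1000 = 23.58 L/h
k = CL / Vd = 23.58 / 528.0 = 0.04466 h⁻¹
Between IV bolus doses, concentration decays as C = C₀·e^(−kτ), so C_peak/C_trough = e^(kτ).
τ_max = ln(C_peak/C_trough) / k = ln(42.6/9.95) / 0.04466 = 1.454 / 0.04466 = 32.56 h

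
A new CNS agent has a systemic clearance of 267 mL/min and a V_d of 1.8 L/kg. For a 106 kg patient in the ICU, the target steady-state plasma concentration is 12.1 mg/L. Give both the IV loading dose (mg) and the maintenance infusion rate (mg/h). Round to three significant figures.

Vd(total) = 106 kg × 1.8 L/kg = 190.8 L
LD = Vd · C_target = 190.8 × 12.1 = 2309 mg
CL = 267 mL/min × 60/1000 = 16.02 L/h
Infusion rate = 16.02 L/h × 12.1 mg/L = 193.8 mg/h

(a) 2310 mg; (b) 194 mg/h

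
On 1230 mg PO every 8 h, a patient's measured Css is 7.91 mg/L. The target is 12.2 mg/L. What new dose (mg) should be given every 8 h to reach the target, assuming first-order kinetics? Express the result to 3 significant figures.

1900 mg

With linear kinetics, Css is proportional to dose rate (D/τ) at fixed clearance.
D₂ = D₁ × (Css,target / Css,current) = 1230 × 12.2/7.91 = 1897 mg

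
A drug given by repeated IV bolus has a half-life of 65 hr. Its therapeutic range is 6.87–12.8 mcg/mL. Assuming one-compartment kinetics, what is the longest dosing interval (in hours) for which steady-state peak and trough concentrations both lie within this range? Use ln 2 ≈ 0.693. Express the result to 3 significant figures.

k = 0.693 / t½ = 0.693 / 65 = 0.01066 h⁻¹
Between IV bolus doses, concentration decays as C = C₀·e^(−kτ), so C_peak/C_trough = e^(kτ).
τ_max = ln(C_peak/C_trough) / k = ln(12.8/6.87) / 0.01066 = 0.6223 / 0.01066 = 58.38 h

58.4 h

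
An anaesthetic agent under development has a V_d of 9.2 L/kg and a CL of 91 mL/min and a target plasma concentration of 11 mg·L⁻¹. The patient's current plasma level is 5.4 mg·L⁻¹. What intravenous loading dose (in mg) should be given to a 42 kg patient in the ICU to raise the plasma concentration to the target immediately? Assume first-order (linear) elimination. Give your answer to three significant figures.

2160 mg

Vd = 9.2 L/kg × 42 kg = 386.4 L
The loading dose fills Vd to the target concentration.
Concentration deficit ΔC = 11 − 5.4 = 5.600 mg/L
LD = Vd × ΔC = 386.4 × 5.600 = 2164 mg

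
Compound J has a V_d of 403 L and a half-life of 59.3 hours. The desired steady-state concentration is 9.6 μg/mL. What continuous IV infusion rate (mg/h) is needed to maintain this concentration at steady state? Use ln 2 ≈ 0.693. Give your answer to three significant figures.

CL = ln 2 · Vd / t½ = 0.693 × 403.0 / 59.3 = 4.710 L/h
Infusion rate = CL × Css = 4.710 × 9.6 = 45.22 mg/h

45.2 mg/h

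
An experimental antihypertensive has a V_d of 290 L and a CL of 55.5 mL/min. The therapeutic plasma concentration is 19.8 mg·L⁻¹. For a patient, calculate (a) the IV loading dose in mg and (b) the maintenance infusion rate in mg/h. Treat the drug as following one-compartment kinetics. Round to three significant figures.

Loading: fill Vd to C_target → 290.0 L × 19.8 mg/L = 5742 mg
CL = 55.5 mL/min = 55.5 × 0.06 = 3.330 L/h
Maintenance: replace elimination → rate = CL × Css = 3.330 × 19.8 = 65.93 mg/h

(a) 5740 mg; (b) 65.9 mg/h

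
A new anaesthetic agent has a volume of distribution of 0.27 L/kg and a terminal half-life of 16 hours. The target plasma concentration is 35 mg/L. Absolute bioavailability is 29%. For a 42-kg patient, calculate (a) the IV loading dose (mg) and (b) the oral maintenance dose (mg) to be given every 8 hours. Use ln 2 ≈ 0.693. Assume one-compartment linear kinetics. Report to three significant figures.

Total Vd = 0.27 × 42 = 11.34 L
LD = Vd × C = 11.34 × 35 = 396.9 mg
CL = 0.693 × Vd / t½ = 0.693 × 11.34 / 16 = 0.4912 L/h
D = CL × Css × τ / F = 0.4912 × 35 × 8 / 0.29 = 474.3 mg

(a) 397 mg; (b) 474 mg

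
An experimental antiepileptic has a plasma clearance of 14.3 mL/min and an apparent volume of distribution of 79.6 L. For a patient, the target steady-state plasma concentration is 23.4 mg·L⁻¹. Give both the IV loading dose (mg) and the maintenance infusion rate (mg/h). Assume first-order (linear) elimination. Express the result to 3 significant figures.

LD = Vd · C_target = 79.60 × 23.4 = 1863 mg
CL = 14.3 mL/min = 14.3 × 0.06 = 0.8580 L/h
Infusion rate = 0.8580 L/h × 23.4 mg/L = 20.08 mg/h

(a) 1860 mg; (b) 20.1 mg/h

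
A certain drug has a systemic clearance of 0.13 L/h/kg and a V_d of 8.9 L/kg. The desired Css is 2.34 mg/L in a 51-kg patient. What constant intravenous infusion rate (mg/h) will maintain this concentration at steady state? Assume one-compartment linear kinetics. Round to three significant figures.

CL = 0.13 L/h/kg × 51 kg = 6.630 L/h
R₀ = 6.630 × 2.34 = 15.51 mg/h

15.5 mg/h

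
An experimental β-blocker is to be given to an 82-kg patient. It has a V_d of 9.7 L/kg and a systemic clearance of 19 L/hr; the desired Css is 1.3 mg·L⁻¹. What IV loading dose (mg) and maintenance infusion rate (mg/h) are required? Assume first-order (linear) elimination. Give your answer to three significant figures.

Vd(total) = 82 kg × 9.7 L/kg = 795.4 L
Loading: fill Vd to C_target → 795.4 L × 1.3 mg/L = 1034 mg
Infusion rate = 19.00 L/h × 1.3 mg/L = 24.70 mg/h

(a) 1030 mg; (b) 24.7 mg/h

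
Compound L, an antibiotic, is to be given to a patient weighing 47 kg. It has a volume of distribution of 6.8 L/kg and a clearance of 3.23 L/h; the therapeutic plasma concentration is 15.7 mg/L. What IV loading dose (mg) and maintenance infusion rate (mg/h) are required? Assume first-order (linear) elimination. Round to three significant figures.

(a) 5020 mg; (b) 50.7 mg/h

Vd(total) = 47 kg × 6.8 L/kg = 319.6 L
LD = Vd · C_target = 319.6 × 15.7 = 5018 mg
Maintenance infusion rate = CL × Css = 3.230 × 15.7 = 50.71 mg/h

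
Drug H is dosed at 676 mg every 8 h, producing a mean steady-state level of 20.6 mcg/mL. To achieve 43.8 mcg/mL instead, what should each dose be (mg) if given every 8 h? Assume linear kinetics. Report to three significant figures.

1440 mg

With linear kinetics, Css is proportional to dose rate (D/τ) at fixed clearance.
D₂ = D₁ × (Css,target / Css,current) = 676 × 43.8/20.6 = 1437 mg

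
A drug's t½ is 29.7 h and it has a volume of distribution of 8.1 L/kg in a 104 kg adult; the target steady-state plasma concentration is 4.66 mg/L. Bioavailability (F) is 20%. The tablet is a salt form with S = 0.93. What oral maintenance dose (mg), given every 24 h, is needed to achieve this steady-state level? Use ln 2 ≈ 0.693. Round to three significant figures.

11800 mg

Vd(total) = 104 kg × 8.1 L/kg = 842.4 L
k = 0.693/29.7 = 0.02333 h⁻¹, so CL = k·Vd = 0.02333 × 842.4 = 19.65 L/h
D = CL × Css × τ / F / S = 19.65 × 4.66 × 24 / 0.2 / 0.93 = 11820 mg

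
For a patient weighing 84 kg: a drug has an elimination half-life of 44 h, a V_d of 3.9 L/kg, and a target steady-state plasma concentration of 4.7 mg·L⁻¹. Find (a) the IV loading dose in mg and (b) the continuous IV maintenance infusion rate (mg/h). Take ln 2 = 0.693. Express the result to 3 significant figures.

(a) 1540 mg; (b) 24.3 mg/h

Vd = 3.9 L/kg × 84 kg = 327.6 L
LD = Vd × C = 327.6 × 4.7 = 1540 mg
CL = 0.693 × Vd / t½ = 0.693 × 327.6 / 44 = 5.160 L/h
Infusion rate = CL × Css = 5.160 × 4.7 = 24.25 mg/h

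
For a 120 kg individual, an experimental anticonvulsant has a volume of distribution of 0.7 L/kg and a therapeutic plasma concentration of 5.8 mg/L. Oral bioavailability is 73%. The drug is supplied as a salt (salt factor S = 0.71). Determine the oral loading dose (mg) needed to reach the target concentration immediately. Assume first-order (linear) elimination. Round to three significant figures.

940 mg

Vd = 0.7 L/kg × 120 kg = 84.00 L
LD = Vd × C / F / S = 84.00 × 5.800 / 0.73 / 0.71 = 940.0 mg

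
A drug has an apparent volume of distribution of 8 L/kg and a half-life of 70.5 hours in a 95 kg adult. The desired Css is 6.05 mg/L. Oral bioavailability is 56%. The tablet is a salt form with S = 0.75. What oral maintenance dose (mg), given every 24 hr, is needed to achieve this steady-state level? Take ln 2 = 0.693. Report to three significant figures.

2580 mg

Total Vd = 8 × 95 = 760.0 L
CL = 0.693 × Vd / t½ = 0.693 × 760.0 / 70.5 = 7.471 L/h
D = CL × Css × τ / F / S = 7.471 × 6.05 × 24 / 0.56 / 0.75 = 2583 mg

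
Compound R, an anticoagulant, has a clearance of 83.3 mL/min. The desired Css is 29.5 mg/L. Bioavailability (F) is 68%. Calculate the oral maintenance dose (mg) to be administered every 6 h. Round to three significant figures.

1300 mg

CL = 83.3 mL/min × 60/1000 = 4.998 L/h
D = CL × Css × τ / F = 4.998 × 29.5 × 6 / 0.68 = 1301 mg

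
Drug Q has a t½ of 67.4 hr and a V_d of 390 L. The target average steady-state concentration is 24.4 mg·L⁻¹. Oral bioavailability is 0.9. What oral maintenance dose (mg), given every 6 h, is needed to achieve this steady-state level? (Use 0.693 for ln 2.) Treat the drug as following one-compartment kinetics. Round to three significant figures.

CL = 0.693 × Vd / t½ = 0.693 × 390.0 / 67.4 = 4.010 L/h
D = CL × Css × τ / F = 4.010 × 24.4 × 6 / 0.9 = 652.3 mg

652 mg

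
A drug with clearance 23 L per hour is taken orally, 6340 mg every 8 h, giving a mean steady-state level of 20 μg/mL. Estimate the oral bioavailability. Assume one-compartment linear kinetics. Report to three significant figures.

F·D/τ = CL·Css at steady state → F = CL·Css·τ / D.
F = 23 × 20 × 8 / 6340 = 0.580

0.580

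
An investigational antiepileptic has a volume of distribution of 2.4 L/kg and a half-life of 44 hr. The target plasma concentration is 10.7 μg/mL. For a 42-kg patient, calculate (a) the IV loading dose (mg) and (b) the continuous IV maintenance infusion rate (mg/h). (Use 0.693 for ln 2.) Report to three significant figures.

(a) 1080 mg; (b) 17.0 mg/h

Vd(total) = 42 kg × 2.4 L/kg = 100.8 L
LD = Vd × C = 100.8 × 10.7 = 1079 mg
CL = 0.693 × Vd / t½ = 0.693 × 100.8 / 44 = 1.588 L/h
Infusion rate = CL × Css = 1.588 × 10.7 = 16.99 mg/h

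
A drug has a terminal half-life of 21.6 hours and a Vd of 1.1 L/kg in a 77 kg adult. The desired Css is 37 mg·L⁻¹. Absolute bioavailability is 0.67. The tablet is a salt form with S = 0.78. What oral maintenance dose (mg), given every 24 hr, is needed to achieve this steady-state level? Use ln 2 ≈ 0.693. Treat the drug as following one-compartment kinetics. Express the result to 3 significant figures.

Total Vd = 1.1 × 77 = 84.70 L
k = 0.693/21.6 = 0.03208 h⁻¹, so CL = k·Vd = 0.03208 × 84.70 = 2.717 L/h
D = CL × Css × τ / F / S = 2.717 × 37 × 24 / 0.67 / 0.78 = 4617 mg

4620 mg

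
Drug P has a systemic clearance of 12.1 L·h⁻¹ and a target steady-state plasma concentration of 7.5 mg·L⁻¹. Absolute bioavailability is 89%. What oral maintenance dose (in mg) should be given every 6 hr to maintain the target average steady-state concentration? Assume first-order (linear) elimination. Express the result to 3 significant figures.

At steady state, dose per interval replaces the amount cleared in that interval: F·D/τ = CL·Css.
D = CL × Css × τ / F = 12.10 × 7.5 × 6 / 0.89 = 611.8 mg

612 mg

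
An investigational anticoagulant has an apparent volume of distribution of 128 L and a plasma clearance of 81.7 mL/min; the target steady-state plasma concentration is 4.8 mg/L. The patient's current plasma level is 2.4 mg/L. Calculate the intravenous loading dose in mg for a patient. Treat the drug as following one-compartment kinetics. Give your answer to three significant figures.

307 mg

Loading dose depends on Vd (not clearance): it fills the distribution volume.
Concentration deficit ΔC = 4.8 − 2.4 = 2.400 mg/L
LD = Vd × ΔC = 128.0 × 2.400 = 307.2 mg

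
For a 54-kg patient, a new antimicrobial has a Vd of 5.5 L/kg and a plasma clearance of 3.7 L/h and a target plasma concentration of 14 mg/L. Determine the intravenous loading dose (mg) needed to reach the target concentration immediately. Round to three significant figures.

4160 mg

Vd = 5.5 L/kg × 54 kg = 297.0 L
Loading dose depends on Vd (not clearance): it fills the distribution volume.
LD = Vd × C = 297.0 × 14.00 = 4158 mg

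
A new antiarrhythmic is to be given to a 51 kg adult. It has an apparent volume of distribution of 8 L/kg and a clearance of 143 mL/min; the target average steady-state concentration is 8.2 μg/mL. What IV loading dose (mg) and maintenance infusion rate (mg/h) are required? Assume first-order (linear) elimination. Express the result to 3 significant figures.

(a) 3350 mg; (b) 70.4 mg/h

Total Vd = 8 × 51 = 408.0 L
Loading: fill Vd to C_target → 408.0 L × 8.2 mg/L = 3346 mg
CL = 143 mL/min × 60/1000 = 8.580 L/h
Maintenance: replace elimination → rate = CL × Css = 8.580 × 8.2 = 70.36 mg/h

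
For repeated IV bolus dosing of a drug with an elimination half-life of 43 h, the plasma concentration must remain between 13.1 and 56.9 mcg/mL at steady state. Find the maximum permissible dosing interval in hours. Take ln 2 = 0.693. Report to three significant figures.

91.1 h

k = 0.693 / t½ = 0.693 / 43 = 0.01612 h⁻¹
Between IV bolus doses, concentration decays as C = C₀·e^(−kτ), so C_peak/C_trough = e^(kτ).
τ_max = ln(C_peak/C_trough) / k = ln(56.9/13.1) / 0.01612 = 1.469 / 0.01612 = 91.13 h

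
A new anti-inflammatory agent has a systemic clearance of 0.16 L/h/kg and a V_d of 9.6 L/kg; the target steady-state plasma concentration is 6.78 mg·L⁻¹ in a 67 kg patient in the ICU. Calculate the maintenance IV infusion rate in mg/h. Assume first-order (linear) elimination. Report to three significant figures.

72.7 mg/h

CL = 0.16 L/h/kg × 67 kg = 10.72 L/h
Infusion rate = CL · Css = 10.72 L/h × 6.78 mg/L = 72.68 mg/h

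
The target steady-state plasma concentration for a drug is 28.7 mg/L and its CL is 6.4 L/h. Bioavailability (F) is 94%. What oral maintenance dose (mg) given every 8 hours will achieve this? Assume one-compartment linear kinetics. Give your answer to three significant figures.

At steady state, dose per interval replaces the amount cleared in that interval: F·D/τ = CL·Css.
D = CL × Css × τ / F = 6.400 × 28.7 × 8 / 0.94 = 1563 mg

1560 mg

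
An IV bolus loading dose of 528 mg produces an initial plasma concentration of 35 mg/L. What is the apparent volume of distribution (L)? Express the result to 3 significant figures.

Immediately after an IV bolus, C₀ = Dose / Vd, so Vd = Dose / C₀.
Vd = 528 / 35 = 15.09 L

15.1 L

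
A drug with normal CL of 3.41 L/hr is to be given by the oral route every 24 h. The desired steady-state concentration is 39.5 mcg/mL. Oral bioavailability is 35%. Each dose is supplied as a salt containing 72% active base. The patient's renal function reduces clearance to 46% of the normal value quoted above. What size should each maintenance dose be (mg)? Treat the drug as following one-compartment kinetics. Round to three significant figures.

5900 mg

Patient clearance = 0.46 × 3.410 = 1.569 L/h
D = CL × Css × τ / F / S = 1.569 × 39.5 × 24 / 0.35 / 0.72 = 5902 mg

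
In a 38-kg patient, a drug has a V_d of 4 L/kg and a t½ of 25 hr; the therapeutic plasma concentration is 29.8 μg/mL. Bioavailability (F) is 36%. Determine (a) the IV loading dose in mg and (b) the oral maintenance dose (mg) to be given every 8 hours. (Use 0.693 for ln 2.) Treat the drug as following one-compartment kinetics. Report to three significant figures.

(a) 4530 mg; (b) 2790 mg

Vd(total) = 38 kg × 4 L/kg = 152.0 L
LD = Vd × C = 152.0 × 29.8 = 4530 mg
CL = 0.693 × Vd / t½ = 0.693 × 152.0 / 25 = 4.213 L/h
D = CL × Css × τ / F = 4.213 × 29.8 × 8 / 0.36 = 2790 mg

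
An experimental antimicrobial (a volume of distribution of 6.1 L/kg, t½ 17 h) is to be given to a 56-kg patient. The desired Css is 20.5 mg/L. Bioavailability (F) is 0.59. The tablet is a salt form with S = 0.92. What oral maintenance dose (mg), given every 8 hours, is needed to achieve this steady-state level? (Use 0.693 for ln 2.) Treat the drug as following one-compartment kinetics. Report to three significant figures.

4210 mg

Vd(total) = 56 kg × 6.1 L/kg = 341.6 L
CL = 0.693 × Vd / t½ = 0.693 × 341.6 / 17 = 13.93 L/h
D = CL × Css × τ / F / S = 13.93 × 20.5 × 8 / 0.59 / 0.92 = 4209 mg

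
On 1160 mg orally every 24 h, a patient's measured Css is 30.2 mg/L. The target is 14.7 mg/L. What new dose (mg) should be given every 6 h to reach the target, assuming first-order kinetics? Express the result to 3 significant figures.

For first-order elimination, Css ∝ F·D/(CL·τ); F and CL are unchanged, so Css ∝ D/τ.
D₂ = D₁ × (Css,target / Css,current) × (τ₂/τ₁) = 1160 × (14.7/30.2) × (6/24) = 141.2 mg

141 mg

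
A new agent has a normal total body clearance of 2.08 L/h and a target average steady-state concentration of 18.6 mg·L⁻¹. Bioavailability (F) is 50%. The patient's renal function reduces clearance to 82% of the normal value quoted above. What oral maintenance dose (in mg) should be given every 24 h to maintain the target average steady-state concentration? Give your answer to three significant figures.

1520 mg

Patient clearance = 0.82 × 2.080 = 1.706 L/h
D = CL × Css × τ / F = 1.706 × 18.6 × 24 / 0.5 = 1523 mg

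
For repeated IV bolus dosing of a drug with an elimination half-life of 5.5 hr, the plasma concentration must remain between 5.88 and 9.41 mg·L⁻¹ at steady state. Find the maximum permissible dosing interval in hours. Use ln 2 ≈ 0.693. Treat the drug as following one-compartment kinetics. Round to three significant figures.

k = 0.693 / t½ = 0.693 / 5.5 = 0.1260 h⁻¹
Between IV bolus doses, concentration decays as C = C₀·e^(−kτ), so C_peak/C_trough = e^(kτ).
τ_max = ln(C_peak/C_trough) / k = ln(9.41/5.88) / 0.1260 = 0.4702 / 0.1260 = 3.732 h

3.73 h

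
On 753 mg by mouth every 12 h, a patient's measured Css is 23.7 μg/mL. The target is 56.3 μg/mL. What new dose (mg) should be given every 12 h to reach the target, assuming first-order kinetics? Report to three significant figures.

1790 mg

With linear kinetics, Css is proportional to dose rate (D/τ) at fixed clearance.
D₂ = D₁ × (Css,target / Css,current) = 753 × 56.3/23.7 = 1789 mg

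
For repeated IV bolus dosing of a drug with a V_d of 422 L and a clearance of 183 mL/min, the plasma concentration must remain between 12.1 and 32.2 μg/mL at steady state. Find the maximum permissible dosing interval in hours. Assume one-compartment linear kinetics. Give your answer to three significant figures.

CL = 183 mL/min × 60/1000 = 10.98 L/h
k = CL / Vd = 10.98 / 422.0 = 0.02602 h⁻¹
Between IV bolus doses, concentration decays as C = C₀·e^(−kτ), so C_peak/C_trough = e^(kτ).
τ_max = ln(C_peak/C_trough) / k = ln(32.2/12.1) / 0.02602 = 0.9788 / 0.02602 = 37.62 h

37.6 h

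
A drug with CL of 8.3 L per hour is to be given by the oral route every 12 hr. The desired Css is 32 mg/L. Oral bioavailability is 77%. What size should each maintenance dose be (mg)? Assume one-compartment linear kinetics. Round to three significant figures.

4140 mg

D = CL × Css × τ / F = 8.300 × 32 × 12 / 0.77 = 4139 mg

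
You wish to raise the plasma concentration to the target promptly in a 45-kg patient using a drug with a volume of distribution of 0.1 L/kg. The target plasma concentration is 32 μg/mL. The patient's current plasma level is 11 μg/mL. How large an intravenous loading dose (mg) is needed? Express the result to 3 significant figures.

94.5 mg

Vd = 0.1 L/kg × 45 kg = 4.500 L
Concentration deficit ΔC = 32 − 11 = 21.00 mg/L
LD = Vd × ΔC = 4.500 × 21.00 = 94.50 mg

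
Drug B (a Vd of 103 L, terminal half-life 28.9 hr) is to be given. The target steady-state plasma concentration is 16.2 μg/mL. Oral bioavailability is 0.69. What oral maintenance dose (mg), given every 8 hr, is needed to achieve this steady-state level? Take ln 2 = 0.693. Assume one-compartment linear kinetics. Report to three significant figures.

464 mg

k = 0.693/28.9 = 0.02398 h⁻¹, so CL = k·Vd = 0.02398 × 103.0 = 2.470 L/h
D = CL × Css × τ / F = 2.470 × 16.2 × 8 / 0.69 = 463.9 mg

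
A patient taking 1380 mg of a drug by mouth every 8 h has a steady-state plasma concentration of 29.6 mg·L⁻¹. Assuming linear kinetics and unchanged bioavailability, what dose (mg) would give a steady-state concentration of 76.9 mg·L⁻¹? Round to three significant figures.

For first-order elimination, Css ∝ F·D/(CL·τ); F and CL are unchanged, so Css ∝ D/τ.
D₂ = D₁ × (Css,target / Css,current) = 1380 × 76.9/29.6 = 3585 mg

3590 mg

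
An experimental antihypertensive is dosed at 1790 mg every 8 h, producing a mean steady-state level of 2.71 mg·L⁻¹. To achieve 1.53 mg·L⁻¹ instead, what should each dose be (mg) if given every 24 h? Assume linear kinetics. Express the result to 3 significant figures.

With linear kinetics, Css is proportional to dose rate (D/τ) at fixed clearance.
D₂ = D₁ × (Css,target / Css,current) × (τ₂/τ₁) = 1790 × (1.53/2.71) × (24/8) = 3032 mg

3030 mg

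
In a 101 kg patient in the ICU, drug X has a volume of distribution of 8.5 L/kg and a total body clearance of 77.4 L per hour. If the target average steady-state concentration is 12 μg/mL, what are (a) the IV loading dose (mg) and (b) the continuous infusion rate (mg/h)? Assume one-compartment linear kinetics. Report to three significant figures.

Vd = 8.5 L/kg × 101 kg = 858.5 L
Loading dose = Vd × C = 858.5 × 12 = 10300 mg
Infusion rate = 77.40 L/h × 12 mg/L = 928.8 mg/h

(a) 10300 mg; (b) 929 mg/h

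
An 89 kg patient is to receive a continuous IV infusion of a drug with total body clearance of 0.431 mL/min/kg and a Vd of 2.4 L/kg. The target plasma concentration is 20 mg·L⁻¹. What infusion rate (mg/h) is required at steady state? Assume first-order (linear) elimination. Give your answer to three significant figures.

46.0 mg/h

CL = 0.431 mL/min/kg × 89 kg = 38.36 mL/min = 38.36 × 60/1000 = 2.302 L/h
Infusion rate = CL · Css = 2.302 L/h × 20 mg/L = 46.04 mg/h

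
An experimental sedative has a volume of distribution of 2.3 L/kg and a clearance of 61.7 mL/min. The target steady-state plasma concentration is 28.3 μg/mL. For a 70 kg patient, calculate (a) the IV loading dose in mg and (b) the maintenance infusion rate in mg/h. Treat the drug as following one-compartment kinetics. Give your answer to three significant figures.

(a) 4560 mg; (b) 105 mg/h

Vd(total) = 70 kg × 2.3 L/kg = 161.0 L
Loading: fill Vd to C_target → 161.0 L × 28.3 mg/L = 4556 mg
Convert clearance: 61.7 mL/min × 60 min/h ÷ 1000 mL/L = 3.702 L/h
Maintenance: replace elimination → rate = CL × Css = 3.702 × 28.3 = 104.8 mg/h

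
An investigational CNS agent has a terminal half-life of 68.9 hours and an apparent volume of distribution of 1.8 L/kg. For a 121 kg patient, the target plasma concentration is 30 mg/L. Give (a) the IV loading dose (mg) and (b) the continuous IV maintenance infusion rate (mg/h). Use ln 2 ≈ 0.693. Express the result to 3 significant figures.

Vd = 1.8 L/kg × 121 kg = 217.8 L
LD = Vd × C = 217.8 × 30 = 6534 mg
CL = 0.693 × Vd / t½ = 0.693 × 217.8 / 68.9 = 2.191 L/h
Infusion rate = CL × Css = 2.191 × 30 = 65.73 mg/h

(a) 6530 mg; (b) 65.7 mg/h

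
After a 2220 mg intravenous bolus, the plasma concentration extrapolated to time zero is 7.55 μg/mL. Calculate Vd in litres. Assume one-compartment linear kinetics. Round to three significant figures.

294 L

Immediately after an IV bolus, C₀ = Dose / Vd, so Vd = Dose / C₀.
Vd = 2220 / 7.55 = 294.0 L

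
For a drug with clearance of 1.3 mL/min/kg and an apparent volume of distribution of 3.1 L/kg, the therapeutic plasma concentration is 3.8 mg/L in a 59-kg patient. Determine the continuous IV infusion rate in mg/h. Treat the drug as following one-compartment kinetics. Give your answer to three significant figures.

17.5 mg/h

CL = 1.3 mL/min/kg × 59 kg = 76.70 mL/min = 76.70 × 60/1000 = 4.602 L/h
Rate = CL × Css = 4.602 × 3.8 = 17.49 mg/h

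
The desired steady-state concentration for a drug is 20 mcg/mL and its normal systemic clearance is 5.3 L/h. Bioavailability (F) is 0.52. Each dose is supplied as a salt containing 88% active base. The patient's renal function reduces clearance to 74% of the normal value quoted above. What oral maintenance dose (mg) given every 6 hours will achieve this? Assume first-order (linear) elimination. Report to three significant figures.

Patient clearance = 0.74 × 5.300 = 3.922 L/h
D = CL × Css × τ / F / S = 3.922 × 20 × 6 / 0.52 / 0.88 = 1028 mg

1030 mg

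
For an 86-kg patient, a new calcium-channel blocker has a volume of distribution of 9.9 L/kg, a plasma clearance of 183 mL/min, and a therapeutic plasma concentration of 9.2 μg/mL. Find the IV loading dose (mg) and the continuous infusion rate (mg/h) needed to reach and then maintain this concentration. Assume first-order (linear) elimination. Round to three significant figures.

(a) 7830 mg; (b) 101 mg/h

Total Vd = 9.9 × 86 = 851.4 L
Loading: fill Vd to C_target → 851.4 L × 9.2 mg/L = 7833 mg
CL = 183 mL/min × 60/1000 = 10.98 L/h
Maintenance infusion rate = CL × Css = 10.98 × 9.2 = 101.0 mg/h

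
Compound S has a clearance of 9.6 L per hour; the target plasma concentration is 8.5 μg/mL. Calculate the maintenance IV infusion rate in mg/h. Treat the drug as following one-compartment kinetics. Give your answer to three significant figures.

R₀ = 9.600 × 8.5 = 81.60 mg/h

81.6 mg/h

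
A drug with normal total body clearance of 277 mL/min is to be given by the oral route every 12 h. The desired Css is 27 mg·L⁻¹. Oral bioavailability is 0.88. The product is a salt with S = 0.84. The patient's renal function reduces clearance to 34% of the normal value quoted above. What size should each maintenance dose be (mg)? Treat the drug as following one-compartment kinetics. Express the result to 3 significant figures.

CL = 277 mL/min × 60/1000 = 16.62 L/h
Patient clearance = 0.34 × 16.62 = 5.651 L/h
D = CL × Css × τ / F / S = 5.651 × 27 × 12 / 0.88 / 0.84 = 2477 mg

2480 mg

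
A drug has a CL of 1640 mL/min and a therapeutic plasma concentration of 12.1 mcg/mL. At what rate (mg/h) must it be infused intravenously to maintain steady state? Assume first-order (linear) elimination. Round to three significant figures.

1190 mg/h

CL = 1640 mL/min = 1640 × 0.06 = 98.40 L/h
R₀ = 98.40 × 12.1 = 1191 mg/h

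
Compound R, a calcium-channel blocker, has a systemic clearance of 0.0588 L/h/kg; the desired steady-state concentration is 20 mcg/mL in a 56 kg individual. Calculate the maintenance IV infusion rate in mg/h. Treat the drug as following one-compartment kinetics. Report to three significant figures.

65.9 mg/h

CL = 0.0588 L/h/kg × 56 kg = 3.293 L/h
At steady state, infusion rate equals elimination rate: rate in = CL × Css.
R₀ = 3.293 × 20 = 65.86 mg/h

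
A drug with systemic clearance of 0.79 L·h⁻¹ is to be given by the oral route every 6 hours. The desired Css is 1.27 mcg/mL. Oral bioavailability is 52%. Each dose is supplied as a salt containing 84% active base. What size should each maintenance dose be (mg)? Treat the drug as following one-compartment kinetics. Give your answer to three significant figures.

D = CL × Css × τ / F / S = 0.7900 × 1.27 × 6 / 0.52 / 0.84 = 13.78 mg

13.8 mg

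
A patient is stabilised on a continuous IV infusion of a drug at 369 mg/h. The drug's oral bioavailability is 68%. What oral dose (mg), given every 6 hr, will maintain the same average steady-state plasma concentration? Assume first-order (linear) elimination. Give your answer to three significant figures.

To maintain the same Css, the systemic dosing rate must be unchanged: F·D/τ = infusion rate.
D = rate × τ / F = 369 × 6 / 0.68 = 3256 mg

3260 mg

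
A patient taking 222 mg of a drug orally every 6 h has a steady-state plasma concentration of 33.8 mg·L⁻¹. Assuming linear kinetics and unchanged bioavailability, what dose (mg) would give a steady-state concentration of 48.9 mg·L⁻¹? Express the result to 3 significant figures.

321 mg

With linear kinetics, Css is proportional to dose rate (D/τ) at fixed clearance.
D₂ = D₁ × (Css,target / Css,current) = 222 × 48.9/33.8 = 321.2 mg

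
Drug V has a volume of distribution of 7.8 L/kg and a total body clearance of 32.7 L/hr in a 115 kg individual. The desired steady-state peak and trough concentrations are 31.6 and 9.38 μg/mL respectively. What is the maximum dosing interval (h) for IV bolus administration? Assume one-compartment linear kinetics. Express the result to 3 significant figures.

33.3 h

Total Vd = 7.8 × 115 = 897.0 L
k = CL / Vd = 32.70 / 897.0 = 0.03645 h⁻¹
Between IV bolus doses, concentration decays as C = C₀·e^(−kτ), so C_peak/C_trough = e^(kτ).
τ_max = ln(C_peak/C_trough) / k = ln(31.6/9.38) / 0.03645 = 1.215 / 0.03645 = 33.33 h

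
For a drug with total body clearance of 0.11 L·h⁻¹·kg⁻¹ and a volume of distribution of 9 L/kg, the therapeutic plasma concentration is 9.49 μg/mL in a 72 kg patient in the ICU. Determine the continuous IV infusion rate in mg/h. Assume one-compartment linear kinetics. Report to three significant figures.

CL = 0.11 L·h⁻¹·kg⁻¹ × 72 kg = 7.920 L/h
Rate = CL × Css = 7.920 × 9.49 = 75.16 mg/h

75.2 mg/h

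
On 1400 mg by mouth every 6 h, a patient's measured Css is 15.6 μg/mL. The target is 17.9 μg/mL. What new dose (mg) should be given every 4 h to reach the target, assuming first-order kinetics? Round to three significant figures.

For first-order elimination, Css ∝ F·D/(CL·τ); F and CL are unchanged, so Css ∝ D/τ.
D₂ = D₁ × (Css,target / Css,current) × (τ₂/τ₁) = 1400 × (17.9/15.6) × (4/6) = 1071 mg

1070 mg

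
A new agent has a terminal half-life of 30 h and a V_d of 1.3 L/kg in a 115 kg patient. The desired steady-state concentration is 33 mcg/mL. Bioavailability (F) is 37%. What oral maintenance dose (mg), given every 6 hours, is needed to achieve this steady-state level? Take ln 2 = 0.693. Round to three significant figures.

1850 mg

Total Vd = 1.3 × 115 = 149.5 L
CL = ln 2 · Vd / t½ = 0.693 × 149.5 / 30 = 3.453 L/h
D = CL × Css × τ / F = 3.453 × 33 × 6 / 0.37 = 1848 mg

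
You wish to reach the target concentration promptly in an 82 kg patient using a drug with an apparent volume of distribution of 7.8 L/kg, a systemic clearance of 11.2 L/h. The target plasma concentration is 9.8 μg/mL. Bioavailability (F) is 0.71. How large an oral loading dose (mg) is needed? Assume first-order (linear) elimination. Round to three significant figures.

Total Vd = 7.8 × 82 = 639.6 L
LD = Vd × C / F = 639.6 × 9.800 / 0.71 = 8828 mg

8830 mg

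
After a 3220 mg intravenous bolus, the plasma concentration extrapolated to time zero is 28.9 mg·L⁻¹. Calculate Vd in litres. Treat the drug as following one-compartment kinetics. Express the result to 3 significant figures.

111 L

Immediately after an IV bolus, C₀ = Dose / Vd, so Vd = Dose / C₀.
Vd = 3220 / 28.9 = 111.4 L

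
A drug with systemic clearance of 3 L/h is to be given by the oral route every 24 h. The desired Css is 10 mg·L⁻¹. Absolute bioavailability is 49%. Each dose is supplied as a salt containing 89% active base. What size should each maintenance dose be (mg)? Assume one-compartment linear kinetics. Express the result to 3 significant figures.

D = CL × Css × τ / F / S = 3.000 × 10 × 24 / 0.49 / 0.89 = 1651 mg

1650 mg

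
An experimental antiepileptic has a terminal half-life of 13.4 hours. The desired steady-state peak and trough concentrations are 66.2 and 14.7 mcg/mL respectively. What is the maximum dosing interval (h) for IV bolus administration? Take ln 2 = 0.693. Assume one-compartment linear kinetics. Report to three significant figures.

29.1 h

k = 0.693 / t½ = 0.693 / 13.4 = 0.05172 h⁻¹
Between IV bolus doses, concentration decays as C = C₀·e^(−kτ), so C_peak/C_trough = e^(kτ).
τ_max = ln(C_peak/C_trough) / k = ln(66.2/14.7) / 0.05172 = 1.505 / 0.05172 = 29.10 h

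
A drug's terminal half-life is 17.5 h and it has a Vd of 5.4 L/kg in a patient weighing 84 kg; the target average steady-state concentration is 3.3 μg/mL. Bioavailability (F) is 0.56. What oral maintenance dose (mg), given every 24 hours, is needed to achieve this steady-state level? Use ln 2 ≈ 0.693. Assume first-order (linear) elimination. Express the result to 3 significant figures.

Vd(total) = 84 kg × 5.4 L/kg = 453.6 L
k = 0.693/17.5 = 0.03960 h⁻¹, so CL = k·Vd = 0.03960 × 453.6 = 17.96 L/h
D = CL × Css × τ / F = 17.96 × 3.3 × 24 / 0.56 = 2540 mg

2540 mg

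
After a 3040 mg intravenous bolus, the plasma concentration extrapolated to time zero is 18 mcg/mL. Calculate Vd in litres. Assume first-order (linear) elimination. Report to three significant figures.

169 L

Immediately after an IV bolus, C₀ = Dose / Vd, so Vd = Dose / C₀.
Vd = 3040 / 18 = 168.9 L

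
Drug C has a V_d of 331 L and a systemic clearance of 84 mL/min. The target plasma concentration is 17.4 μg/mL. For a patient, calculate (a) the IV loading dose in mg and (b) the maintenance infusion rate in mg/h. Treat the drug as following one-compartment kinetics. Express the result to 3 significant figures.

(a) 5760 mg; (b) 87.7 mg/h

Loading: fill Vd to C_target → 331.0 L × 17.4 mg/L = 5759 mg
Convert clearance: 84 mL/min × 60 min/h ÷ 1000 mL/L = 5.040 L/h
Infusion rate = 5.040 L/h × 17.4 mg/L = 87.70 mg/h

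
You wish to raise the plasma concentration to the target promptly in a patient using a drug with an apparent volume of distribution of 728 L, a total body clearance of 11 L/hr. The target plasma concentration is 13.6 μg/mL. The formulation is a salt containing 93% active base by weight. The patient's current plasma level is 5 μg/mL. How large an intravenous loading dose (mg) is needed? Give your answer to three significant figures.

Concentration deficit ΔC = 13.6 − 5 = 8.600 mg/L
LD = Vd × ΔC / S = 728.0 × 8.600 / 0.93 = 6732 mg

6730 mg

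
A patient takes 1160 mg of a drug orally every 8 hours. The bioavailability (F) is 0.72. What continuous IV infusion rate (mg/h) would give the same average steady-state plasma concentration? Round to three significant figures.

104 mg/h

Equivalent systemic input: infusion rate = F·D/τ.
Rate = 0.72 × 1160 / 8 = 104.4 mg/h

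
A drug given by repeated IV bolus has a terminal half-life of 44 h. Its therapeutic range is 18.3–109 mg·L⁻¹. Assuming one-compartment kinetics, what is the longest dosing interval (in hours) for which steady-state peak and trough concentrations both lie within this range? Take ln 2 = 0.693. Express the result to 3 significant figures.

k = 0.693 / t½ = 0.693 / 44 = 0.01575 h⁻¹
Between IV bolus doses, concentration decays as C = C₀·e^(−kτ), so C_peak/C_trough = e^(kτ).
τ_max = ln(C_peak/C_trough) / k = ln(109/18.3) / 0.01575 = 1.784 / 0.01575 = 113.3 h

113 h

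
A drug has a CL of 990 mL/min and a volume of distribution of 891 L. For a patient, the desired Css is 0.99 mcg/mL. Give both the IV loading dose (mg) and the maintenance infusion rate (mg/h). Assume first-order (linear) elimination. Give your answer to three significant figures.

LD = Vd · C_target = 891.0 × 0.99 = 882.1 mg
CL = 990 mL/min × 60/1000 = 59.40 L/h
Maintenance infusion rate = CL × Css = 59.40 × 0.99 = 58.81 mg/h

(a) 882 mg; (b) 58.8 mg/h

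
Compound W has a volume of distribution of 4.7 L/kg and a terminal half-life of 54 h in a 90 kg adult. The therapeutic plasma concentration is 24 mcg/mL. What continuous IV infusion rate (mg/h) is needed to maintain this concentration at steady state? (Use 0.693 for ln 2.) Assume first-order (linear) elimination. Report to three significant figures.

Total Vd = 4.7 × 90 = 423.0 L
CL = 0.693 × Vd / t½ = 0.693 × 423.0 / 54 = 5.429 L/h
Infusion rate = CL × Css = 5.429 × 24 = 130.3 mg/h

130 mg/h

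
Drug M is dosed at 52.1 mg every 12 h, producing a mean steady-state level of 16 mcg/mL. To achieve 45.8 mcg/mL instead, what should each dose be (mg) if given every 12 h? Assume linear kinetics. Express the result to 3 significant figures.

For first-order elimination, Css ∝ F·D/(CL·τ); F and CL are unchanged, so Css ∝ D/τ.
D₂ = D₁ × (Css,target / Css,current) = 52.1 × 45.8/16 = 149.1 mg

149 mg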